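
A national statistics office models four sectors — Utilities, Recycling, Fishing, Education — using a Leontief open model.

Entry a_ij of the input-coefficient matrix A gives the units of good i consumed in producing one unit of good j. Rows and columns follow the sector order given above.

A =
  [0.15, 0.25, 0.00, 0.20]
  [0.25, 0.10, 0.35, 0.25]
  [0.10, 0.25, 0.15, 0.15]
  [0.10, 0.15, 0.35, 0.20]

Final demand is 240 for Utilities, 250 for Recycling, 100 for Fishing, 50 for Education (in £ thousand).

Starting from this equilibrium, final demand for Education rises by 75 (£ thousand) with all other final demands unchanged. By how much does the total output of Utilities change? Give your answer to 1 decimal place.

I − A =
  [   0.85    -0.25     0.00    -0.20]
  [  -0.25     0.90    -0.35    -0.25]
  [  -0.10    -0.25     0.85    -0.15]
  [  -0.10    -0.15    -0.35     0.80]
Compute the cofactors C_ij = (−1)^(i+j)·(3×3 minor ij) of I−A; the adjugate is their transpose:
adj(I−A) = Cᵀ =
  [ 0.433125   0.199875   0.165375   0.201750]
  [ 0.220125   0.509375   0.322875   0.274750]
  [ 0.143625   0.210875   0.498375   0.195250]
  [ 0.158250   0.212750   0.299250   0.514000]
det(I−A) = Σ_j (I−A)_1j·C_1j = (0.85)(0.433125) + (-0.25)(0.220125) + (0.00)(0.143625) + (-0.20)(0.158250) = 0.281475
(I − A)⁻¹ = adj(I−A) / det(I−A) ≈
  [   1.5388     0.7101     0.5875     0.7168]
  [   0.7820     1.8097     1.1471     0.9761]
  [   0.5103     0.7492     1.7706     0.6937]
  [   0.5622     0.7558     1.0631     1.8261]
Δx = (I − A)⁻¹ Δd with Δd having +75 in the Education component and 0 elsewhere.
So Δx_U = L_UE · (+75), where L_UE = adj(I−A)_UE / det(I−A) = 0.201750 / 0.281475.
Δx_U = 0.201750 × (+75) / 0.281475 = 15.13125 / 0.281475 ≈ 53.8.

Δx_U = 53.8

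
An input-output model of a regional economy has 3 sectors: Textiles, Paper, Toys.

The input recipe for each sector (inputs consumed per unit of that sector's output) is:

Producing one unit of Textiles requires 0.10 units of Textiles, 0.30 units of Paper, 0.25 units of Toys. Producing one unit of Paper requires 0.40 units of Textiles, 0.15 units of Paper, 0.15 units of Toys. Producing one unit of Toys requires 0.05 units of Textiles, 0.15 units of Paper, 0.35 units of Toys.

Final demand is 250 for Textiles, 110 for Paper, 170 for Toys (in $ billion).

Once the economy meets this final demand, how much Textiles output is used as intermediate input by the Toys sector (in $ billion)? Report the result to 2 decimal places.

z_13 = 26.93

I − A =
  [   0.90    -0.40    -0.05]
  [  -0.30     0.85    -0.15]
  [  -0.25    -0.15     0.65]
Cofactors of I−A, C_ij = (−1)^(i+j)·(minor ij) (rows/columns in the sector order above):
  C_11 = (0.85)(0.65) − (-0.15)(-0.15) = 0.5300
  C_12 = −[(-0.30)(0.65) − (-0.15)(-0.25)] = 0.2325
  C_13 = (-0.30)(-0.15) − (0.85)(-0.25) = 0.2575
  C_21 = −[(-0.40)(0.65) − (-0.05)(-0.15)] = 0.2675
  C_22 = (0.90)(0.65) − (-0.05)(-0.25) = 0.5725
  C_23 = −[(0.90)(-0.15) − (-0.40)(-0.25)] = 0.2350
  C_31 = (-0.40)(-0.15) − (-0.05)(0.85) = 0.1025
  C_32 = −[(0.90)(-0.15) − (-0.05)(-0.30)] = 0.1500
  C_33 = (0.90)(0.85) − (-0.40)(-0.30) = 0.6450
det(I−A) = Σ_j (I−A)_1j·C_1j = (0.90)(0.5300) + (-0.40)(0.2325) + (-0.05)(0.2575) = 0.371125
adj(I−A) = Cᵀ =
  [ 0.5300   0.2675   0.1025]
  [ 0.2325   0.5725   0.1500]
  [ 0.2575   0.2350   0.6450]
(I − A)⁻¹ = adj(I−A) / det(I−A) ≈
  [   1.4281     0.7208     0.2762]
  [   0.6265     1.5426     0.4042]
  [   0.6938     0.6332     1.7380]
First solve x = (I − A)⁻¹ d = adj(I−A)·d / det(I−A); in particular x_3 = (0.2575·250 + 0.2350·110 + 0.6450·170) / 0.371125 = 199.875 / 0.371125 ≈ 538.5652.
Intermediate flow from 1 to 3: z_13 = a_13 · x_3 = 0.05 × 199.875 / 0.371125 = 9.99375 / 0.371125 ≈ 26.93.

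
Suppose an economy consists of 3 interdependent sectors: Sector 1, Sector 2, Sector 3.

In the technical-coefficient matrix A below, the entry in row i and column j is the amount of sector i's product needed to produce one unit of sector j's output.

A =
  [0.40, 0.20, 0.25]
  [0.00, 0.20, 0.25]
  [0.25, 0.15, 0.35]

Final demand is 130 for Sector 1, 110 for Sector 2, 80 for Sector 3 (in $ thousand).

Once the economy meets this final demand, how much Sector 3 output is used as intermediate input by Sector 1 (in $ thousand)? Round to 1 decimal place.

I − A =
  [   0.60    -0.20    -0.25]
  [   0.00     0.80    -0.25]
  [  -0.25    -0.15     0.65]
Cofactors of I−A, C_ij = (−1)^(i+j)·(minor ij) (rows/columns in the sector order above):
  C_11 = (0.80)(0.65) − (-0.25)(-0.15) = 0.4825
  C_12 = −[(0.00)(0.65) − (-0.25)(-0.25)] = 0.0625
  C_13 = (0.00)(-0.15) − (0.80)(-0.25) = 0.2000
  C_21 = −[(-0.20)(0.65) − (-0.25)(-0.15)] = 0.1675
  C_22 = (0.60)(0.65) − (-0.25)(-0.25) = 0.3275
  C_23 = −[(0.60)(-0.15) − (-0.20)(-0.25)] = 0.1400
  C_31 = (-0.20)(-0.25) − (-0.25)(0.80) = 0.2500
  C_32 = −[(0.60)(-0.25) − (-0.25)(0.00)] = 0.1500
  C_33 = (0.60)(0.80) − (-0.20)(0.00) = 0.4800
det(I−A) = Σ_j (I−A)_1j·C_1j = (0.60)(0.4825) + (-0.20)(0.0625) + (-0.25)(0.2000) = 0.2270
adj(I−A) = Cᵀ =
  [ 0.4825   0.1675   0.2500]
  [ 0.0625   0.3275   0.1500]
  [ 0.2000   0.1400   0.4800]
(I − A)⁻¹ = adj(I−A) / det(I−A) ≈
  [   2.1256     0.7379     1.1013]
  [   0.2753     1.4427     0.6608]
  [   0.8811     0.6167     2.1145]
First solve x = (I − A)⁻¹ d = adj(I−A)·d / det(I−A); in particular x_1 = (0.4825·130 + 0.1675·110 + 0.2500·80) / 0.2270 = 101.15 / 0.2270 ≈ 445.595.
Intermediate flow from 3 to 1: z_31 = a_31 · x_1 = 0.25 × 101.15 / 0.2270 = 25.2875 / 0.2270 ≈ 111.4.

z_31 = 111.4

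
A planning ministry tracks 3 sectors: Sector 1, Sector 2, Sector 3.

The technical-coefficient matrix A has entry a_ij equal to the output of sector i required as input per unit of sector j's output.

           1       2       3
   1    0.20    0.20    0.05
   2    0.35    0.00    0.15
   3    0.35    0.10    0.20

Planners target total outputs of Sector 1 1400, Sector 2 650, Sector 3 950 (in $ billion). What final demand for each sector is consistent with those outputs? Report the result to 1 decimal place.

I − A =
  [   0.80    -0.20    -0.05]
  [  -0.35     1.00    -0.15]
  [  -0.35    -0.10     0.80]
d = (I − A) x:
  d_1 = (+0.80)·1400 + (-0.20)·650 + (-0.05)·950 = 942.5
  d_2 = (-0.35)·1400 + (+1.00)·650 + (-0.15)·950 = 17.5
  d_3 = (-0.35)·1400 + (-0.10)·650 + (+0.80)·950 = 205.0

d_1 = 942.5, d_2 = 17.5, d_3 = 205.0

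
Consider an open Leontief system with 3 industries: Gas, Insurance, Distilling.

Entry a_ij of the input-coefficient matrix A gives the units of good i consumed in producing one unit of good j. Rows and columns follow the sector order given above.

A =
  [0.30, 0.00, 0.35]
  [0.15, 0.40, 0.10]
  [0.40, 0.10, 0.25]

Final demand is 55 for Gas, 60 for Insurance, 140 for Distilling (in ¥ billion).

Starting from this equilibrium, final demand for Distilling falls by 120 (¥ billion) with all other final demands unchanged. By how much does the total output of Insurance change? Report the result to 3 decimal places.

Δx_2 = -67.200

I − A =
  [   0.70     0.00    -0.35]
  [  -0.15     0.60    -0.10]
  [  -0.40    -0.10     0.75]
Cofactors of I−A, C_ij = (−1)^(i+j)·(minor ij) (rows/columns in the sector order above):
  C_11 = (0.60)(0.75) − (-0.10)(-0.10) = 0.4400
  C_12 = −[(-0.15)(0.75) − (-0.10)(-0.40)] = 0.1525
  C_13 = (-0.15)(-0.10) − (0.60)(-0.40) = 0.2550
  C_21 = −[(0.00)(0.75) − (-0.35)(-0.10)] = 0.0350
  C_22 = (0.70)(0.75) − (-0.35)(-0.40) = 0.3850
  C_23 = −[(0.70)(-0.10) − (0.00)(-0.40)] = 0.0700
  C_31 = (0.00)(-0.10) − (-0.35)(0.60) = 0.2100
  C_32 = −[(0.70)(-0.10) − (-0.35)(-0.15)] = 0.1225
  C_33 = (0.70)(0.60) − (0.00)(-0.15) = 0.4200
det(I−A) = Σ_j (I−A)_1j·C_1j = (0.70)(0.4400) + (0.00)(0.1525) + (-0.35)(0.2550) = 0.21875
adj(I−A) = Cᵀ =
  [ 0.4400   0.0350   0.2100]
  [ 0.1525   0.3850   0.1225]
  [ 0.2550   0.0700   0.4200]
(I − A)⁻¹ = adj(I−A) / det(I−A) ≈
  [   2.0114     0.1600     0.9600]
  [   0.6971     1.7600     0.5600]
  [   1.1657     0.3200     1.9200]
Δx = (I − A)⁻¹ Δd with Δd having -120 in the Distilling component and 0 elsewhere.
So Δx_2 = L_23 · (-120), where L_23 = adj(I−A)_23 / det(I−A) = 0.1225 / 0.21875.
Δx_2 = 0.1225 × (-120) / 0.21875 = -14.70 / 0.21875 = -67.200.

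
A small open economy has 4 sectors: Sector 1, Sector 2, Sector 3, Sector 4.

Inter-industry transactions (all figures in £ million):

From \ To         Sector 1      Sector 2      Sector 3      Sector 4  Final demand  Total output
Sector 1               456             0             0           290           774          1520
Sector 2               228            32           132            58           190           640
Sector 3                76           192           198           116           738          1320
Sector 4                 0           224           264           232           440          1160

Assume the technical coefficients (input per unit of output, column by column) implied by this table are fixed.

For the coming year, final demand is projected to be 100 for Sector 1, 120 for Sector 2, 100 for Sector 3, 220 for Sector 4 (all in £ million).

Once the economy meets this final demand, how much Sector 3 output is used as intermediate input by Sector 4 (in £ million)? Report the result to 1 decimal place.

z_34 = 44.0

Technical coefficients a_ij = z_ij / X_j:
  a_11 = 456/1520 = 0.30, a_21 = 228/1520 = 0.15, a_31 = 76/1520 = 0.05, a_41 = 0/1520 = 0.00
  a_12 = 0/640 = 0.00, a_22 = 32/640 = 0.05, a_32 = 192/640 = 0.30, a_42 = 224/640 = 0.35
  a_13 = 0/1320 = 0.00, a_23 = 132/1320 = 0.10, a_33 = 198/1320 = 0.15, a_43 = 264/1320 = 0.20
  a_14 = 290/1160 = 0.25, a_24 = 58/1160 = 0.05, a_34 = 116/1160 = 0.10, a_44 = 232/1160 = 0.20
I − A =
  [   0.70     0.00     0.00    -0.25]
  [  -0.15     0.95    -0.10    -0.05]
  [  -0.05    -0.30     0.85    -0.10]
  [   0.00    -0.35    -0.20     0.80]
Compute the cofactors C_ij = (−1)^(i+j)·(3×3 minor ij) of I−A; the adjugate is their transpose:
adj(I−A) = Cᵀ =
  [ 0.581625   0.089375   0.056250   0.194375]
  [ 0.103500   0.459500   0.070500   0.069875]
  [ 0.078375   0.196875   0.506625   0.100125]
  [ 0.064875   0.250250   0.157500   0.544250]
det(I−A) = Σ_j (I−A)_1j·C_1j = (0.70)(0.581625) + (0.00)(0.103500) + (0.00)(0.078375) + (-0.25)(0.064875) = 0.39091875
(I − A)⁻¹ = adj(I−A) / det(I−A) ≈
  [   1.4878     0.2286     0.1439     0.4972]
  [   0.2648     1.1754     0.1803     0.1787]
  [   0.2005     0.5036     1.2960     0.2561]
  [   0.1660     0.6402     0.4029     1.3922]
First solve x = (I − A)⁻¹ d = adj(I−A)·d / det(I−A); in particular x_4 = (0.064875·100 + 0.250250·120 + 0.157500·100 + 0.544250·220) / 0.39091875 = 172.0025 / 0.39091875 ≈ 439.996.
Intermediate flow from 3 to 4: z_34 = a_34 · x_4 = 0.10 × 172.0025 / 0.39091875 = 17.20025 / 0.39091875 ≈ 44.0.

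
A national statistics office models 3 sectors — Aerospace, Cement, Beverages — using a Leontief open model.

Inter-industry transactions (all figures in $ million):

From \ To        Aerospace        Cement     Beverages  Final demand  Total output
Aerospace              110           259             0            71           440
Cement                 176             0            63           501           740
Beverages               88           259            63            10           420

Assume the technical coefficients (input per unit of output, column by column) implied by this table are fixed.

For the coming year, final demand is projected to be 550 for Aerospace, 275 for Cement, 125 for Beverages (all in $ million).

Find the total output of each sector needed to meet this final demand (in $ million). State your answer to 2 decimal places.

Technical coefficients a_ij = z_ij / X_j:
  a_11 = 110/440 = 0.25, a_21 = 176/440 = 0.40, a_31 = 88/440 = 0.20
  a_12 = 259/740 = 0.35, a_22 = 0/740 = 0.00, a_32 = 259/740 = 0.35
  a_13 = 0/420 = 0.00, a_23 = 63/420 = 0.15, a_33 = 63/420 = 0.15
I − A =
  [   0.75    -0.35     0.00]
  [  -0.40     1.00    -0.15]
  [  -0.20    -0.35     0.85]
Cofactors of I−A, C_ij = (−1)^(i+j)·(minor ij) (rows/columns in the sector order above):
  C_11 = (1.00)(0.85) − (-0.15)(-0.35) = 0.7975
  C_12 = −[(-0.40)(0.85) − (-0.15)(-0.20)] = 0.3700
  C_13 = (-0.40)(-0.35) − (1.00)(-0.20) = 0.3400
  C_21 = −[(-0.35)(0.85) − (0.00)(-0.35)] = 0.2975
  C_22 = (0.75)(0.85) − (0.00)(-0.20) = 0.6375
  C_23 = −[(0.75)(-0.35) − (-0.35)(-0.20)] = 0.3325
  C_31 = (-0.35)(-0.15) − (0.00)(1.00) = 0.0525
  C_32 = −[(0.75)(-0.15) − (0.00)(-0.40)] = 0.1125
  C_33 = (0.75)(1.00) − (-0.35)(-0.40) = 0.6100
det(I−A) = Σ_j (I−A)_1j·C_1j = (0.75)(0.7975) + (-0.35)(0.3700) + (0.00)(0.3400) = 0.468625
adj(I−A) = Cᵀ =
  [ 0.7975   0.2975   0.0525]
  [ 0.3700   0.6375   0.1125]
  [ 0.3400   0.3325   0.6100]
(I − A)⁻¹ = adj(I−A) / det(I−A) ≈
  [   1.7018     0.6348     0.1120]
  [   0.7895     1.3604     0.2401]
  [   0.7255     0.7095     1.3017]
x = (I − A)⁻¹ d = adj(I−A)·d / det(I−A), with det(I−A) = 0.468625:
  x_1 = (0.7975·550 + 0.2975·275 + 0.0525·125) / 0.468625 = 527.00 / 0.468625 ≈ 1124.57
  x_2 = (0.3700·550 + 0.6375·275 + 0.1125·125) / 0.468625 = 392.875 / 0.468625 ≈ 838.36
  x_3 = (0.3400·550 + 0.3325·275 + 0.6100·125) / 0.468625 = 354.6875 / 0.468625 ≈ 756.87

x_1 = 1124.57, x_2 = 838.36, x_3 = 756.87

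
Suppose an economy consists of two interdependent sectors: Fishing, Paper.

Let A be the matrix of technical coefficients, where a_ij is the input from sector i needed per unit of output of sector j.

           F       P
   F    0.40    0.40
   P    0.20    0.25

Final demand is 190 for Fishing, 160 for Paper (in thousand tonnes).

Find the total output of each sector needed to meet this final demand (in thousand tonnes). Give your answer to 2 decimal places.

x_F = 558.11, x_P = 362.16

I − A =
  [   0.60    -0.40]
  [  -0.20     0.75]
det(I−A) = (0.60)(0.75) − (-0.40)(-0.20) = 0.3700
adj(I−A) = [[0.75, 0.40], [0.20, 0.60]]
(I − A)⁻¹ = adj(I−A) / det(I−A) ≈
  [   2.0270     1.0811]
  [   0.5405     1.6216]
x = (I − A)⁻¹ d = adj(I−A)·d / det(I−A), with det(I−A) = 0.3700:
  x_F = (0.75·190 + 0.40·160) / 0.3700 = 206.50 / 0.3700 ≈ 558.11
  x_P = (0.20·190 + 0.60·160) / 0.3700 = 134.00 / 0.3700 ≈ 362.16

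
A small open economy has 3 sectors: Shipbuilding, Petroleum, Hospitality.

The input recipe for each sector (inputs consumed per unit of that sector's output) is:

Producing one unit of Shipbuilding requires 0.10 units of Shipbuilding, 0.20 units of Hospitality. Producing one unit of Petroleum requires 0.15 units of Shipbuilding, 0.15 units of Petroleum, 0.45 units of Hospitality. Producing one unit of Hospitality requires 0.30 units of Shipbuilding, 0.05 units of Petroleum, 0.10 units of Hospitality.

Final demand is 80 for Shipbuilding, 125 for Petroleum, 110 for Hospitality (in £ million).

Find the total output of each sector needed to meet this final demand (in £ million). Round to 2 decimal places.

x_1 = 198.17, x_2 = 161.59, x_3 = 247.06

I − A =
  [   0.90    -0.15    -0.30]
  [   0.00     0.85    -0.05]
  [  -0.20    -0.45     0.90]
Cofactors of I−A, C_ij = (−1)^(i+j)·(minor ij) (rows/columns in the sector order above):
  C_11 = (0.85)(0.90) − (-0.05)(-0.45) = 0.7425
  C_12 = −[(0.00)(0.90) − (-0.05)(-0.20)] = 0.0100
  C_13 = (0.00)(-0.45) − (0.85)(-0.20) = 0.1700
  C_21 = −[(-0.15)(0.90) − (-0.30)(-0.45)] = 0.2700
  C_22 = (0.90)(0.90) − (-0.30)(-0.20) = 0.7500
  C_23 = −[(0.90)(-0.45) − (-0.15)(-0.20)] = 0.4350
  C_31 = (-0.15)(-0.05) − (-0.30)(0.85) = 0.2625
  C_32 = −[(0.90)(-0.05) − (-0.30)(0.00)] = 0.0450
  C_33 = (0.90)(0.85) − (-0.15)(0.00) = 0.7650
det(I−A) = Σ_j (I−A)_1j·C_1j = (0.90)(0.7425) + (-0.15)(0.0100) + (-0.30)(0.1700) = 0.61575
adj(I−A) = Cᵀ =
  [ 0.7425   0.2700   0.2625]
  [ 0.0100   0.7500   0.0450]
  [ 0.1700   0.4350   0.7650]
(I − A)⁻¹ = adj(I−A) / det(I−A) ≈
  [   1.2058     0.4385     0.4263]
  [   0.0162     1.2180     0.0731]
  [   0.2761     0.7065     1.2424]
x = (I − A)⁻¹ d = adj(I−A)·d / det(I−A), with det(I−A) = 0.61575:
  x_1 = (0.7425·80 + 0.2700·125 + 0.2625·110) / 0.61575 = 122.025 / 0.61575 ≈ 198.17
  x_2 = (0.0100·80 + 0.7500·125 + 0.0450·110) / 0.61575 = 99.50 / 0.61575 ≈ 161.59
  x_3 = (0.1700·80 + 0.4350·125 + 0.7650·110) / 0.61575 = 152.125 / 0.61575 ≈ 247.06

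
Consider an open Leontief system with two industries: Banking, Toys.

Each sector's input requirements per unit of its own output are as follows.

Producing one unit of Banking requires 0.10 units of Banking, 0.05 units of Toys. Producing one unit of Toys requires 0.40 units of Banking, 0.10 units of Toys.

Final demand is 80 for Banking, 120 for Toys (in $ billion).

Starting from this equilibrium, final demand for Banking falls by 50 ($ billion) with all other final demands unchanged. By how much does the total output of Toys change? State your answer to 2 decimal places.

I − A =
  [   0.90    -0.40]
  [  -0.05     0.90]
det(I−A) = (0.90)(0.90) − (-0.40)(-0.05) = 0.7900
adj(I−A) = [[0.90, 0.40], [0.05, 0.90]]
(I − A)⁻¹ = adj(I−A) / det(I−A) ≈
  [   1.1392     0.5063]
  [   0.0633     1.1392]
Δx = (I − A)⁻¹ Δd with Δd having -50 in the Banking component and 0 elsewhere.
So Δx_2 = L_21 · (-50), where L_21 = adj(I−A)_21 / det(I−A) = 0.05 / 0.7900.
Δx_2 = 0.05 × (-50) / 0.7900 = -2.50 / 0.7900 ≈ -3.16.

Δx_2 = -3.16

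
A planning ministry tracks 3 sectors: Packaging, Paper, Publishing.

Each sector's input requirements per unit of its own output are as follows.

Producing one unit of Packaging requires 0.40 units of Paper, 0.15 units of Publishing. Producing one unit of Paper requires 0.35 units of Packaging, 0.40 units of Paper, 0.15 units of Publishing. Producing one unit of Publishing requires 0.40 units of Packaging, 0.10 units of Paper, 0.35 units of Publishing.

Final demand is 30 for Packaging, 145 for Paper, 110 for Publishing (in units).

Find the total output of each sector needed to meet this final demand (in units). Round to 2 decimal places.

I − A =
  [   1.00    -0.35    -0.40]
  [  -0.40     0.60    -0.10]
  [  -0.15    -0.15     0.65]
Cofactors of I−A, C_ij = (−1)^(i+j)·(minor ij) (rows/columns in the sector order above):
  C_11 = (0.60)(0.65) − (-0.10)(-0.15) = 0.3750
  C_12 = −[(-0.40)(0.65) − (-0.10)(-0.15)] = 0.2750
  C_13 = (-0.40)(-0.15) − (0.60)(-0.15) = 0.1500
  C_21 = −[(-0.35)(0.65) − (-0.40)(-0.15)] = 0.2875
  C_22 = (1.00)(0.65) − (-0.40)(-0.15) = 0.5900
  C_23 = −[(1.00)(-0.15) − (-0.35)(-0.15)] = 0.2025
  C_31 = (-0.35)(-0.10) − (-0.40)(0.60) = 0.2750
  C_32 = −[(1.00)(-0.10) − (-0.40)(-0.40)] = 0.2600
  C_33 = (1.00)(0.60) − (-0.35)(-0.40) = 0.4600
det(I−A) = Σ_j (I−A)_1j·C_1j = (1.00)(0.3750) + (-0.35)(0.2750) + (-0.40)(0.1500) = 0.21875
adj(I−A) = Cᵀ =
  [ 0.3750   0.2875   0.2750]
  [ 0.2750   0.5900   0.2600]
  [ 0.1500   0.2025   0.4600]
(I − A)⁻¹ = adj(I−A) / det(I−A) ≈
  [   1.7143     1.3143     1.2571]
  [   1.2571     2.6971     1.1886]
  [   0.6857     0.9257     2.1029]
x = (I − A)⁻¹ d = adj(I−A)·d / det(I−A), with det(I−A) = 0.21875:
  x_1 = (0.3750·30 + 0.2875·145 + 0.2750·110) / 0.21875 = 83.1875 / 0.21875 ≈ 380.29
  x_2 = (0.2750·30 + 0.5900·145 + 0.2600·110) / 0.21875 = 122.40 / 0.21875 ≈ 559.54
  x_3 = (0.1500·30 + 0.2025·145 + 0.4600·110) / 0.21875 = 84.4625 / 0.21875 ≈ 386.11

x_1 = 380.29, x_2 = 559.54, x_3 = 386.11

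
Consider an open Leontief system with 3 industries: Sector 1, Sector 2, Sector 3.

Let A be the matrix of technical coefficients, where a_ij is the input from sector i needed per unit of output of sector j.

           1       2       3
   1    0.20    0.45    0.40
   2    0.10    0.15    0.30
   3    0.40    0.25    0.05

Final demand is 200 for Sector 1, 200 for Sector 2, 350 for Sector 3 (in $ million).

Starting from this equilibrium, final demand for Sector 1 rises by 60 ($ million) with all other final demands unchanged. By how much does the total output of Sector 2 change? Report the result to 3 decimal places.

I − A =
  [   0.80    -0.45    -0.40]
  [  -0.10     0.85    -0.30]
  [  -0.40    -0.25     0.95]
Cofactors of I−A, C_ij = (−1)^(i+j)·(minor ij) (rows/columns in the sector order above):
  C_11 = (0.85)(0.95) − (-0.30)(-0.25) = 0.7325
  C_12 = −[(-0.10)(0.95) − (-0.30)(-0.40)] = 0.2150
  C_13 = (-0.10)(-0.25) − (0.85)(-0.40) = 0.3650
  C_21 = −[(-0.45)(0.95) − (-0.40)(-0.25)] = 0.5275
  C_22 = (0.80)(0.95) − (-0.40)(-0.40) = 0.6000
  C_23 = −[(0.80)(-0.25) − (-0.45)(-0.40)] = 0.3800
  C_31 = (-0.45)(-0.30) − (-0.40)(0.85) = 0.4750
  C_32 = −[(0.80)(-0.30) − (-0.40)(-0.10)] = 0.2800
  C_33 = (0.80)(0.85) − (-0.45)(-0.10) = 0.6350
det(I−A) = Σ_j (I−A)_1j·C_1j = (0.80)(0.7325) + (-0.45)(0.2150) + (-0.40)(0.3650) = 0.34325
adj(I−A) = Cᵀ =
  [ 0.7325   0.5275   0.4750]
  [ 0.2150   0.6000   0.2800]
  [ 0.3650   0.3800   0.6350]
(I − A)⁻¹ = adj(I−A) / det(I−A) ≈
  [   2.1340     1.5368     1.3838]
  [   0.6264     1.7480     0.8157]
  [   1.0634     1.1071     1.8500]
Δx = (I − A)⁻¹ Δd with Δd having +60 in the Sector 1 component and 0 elsewhere.
So Δx_2 = L_21 · (+60), where L_21 = adj(I−A)_21 / det(I−A) = 0.2150 / 0.34325.
Δx_2 = 0.2150 × (+60) / 0.34325 = 12.90 / 0.34325 ≈ 37.582.

Δx_2 = 37.582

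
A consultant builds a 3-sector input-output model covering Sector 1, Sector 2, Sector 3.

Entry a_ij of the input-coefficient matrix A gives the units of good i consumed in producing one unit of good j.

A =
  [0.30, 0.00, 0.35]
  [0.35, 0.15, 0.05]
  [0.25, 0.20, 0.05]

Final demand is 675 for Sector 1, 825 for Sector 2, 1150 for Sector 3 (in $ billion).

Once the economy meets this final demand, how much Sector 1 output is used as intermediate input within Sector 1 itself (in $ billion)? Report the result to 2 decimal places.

z_11 = 612.69

I − A =
  [   0.70     0.00    -0.35]
  [  -0.35     0.85    -0.05]
  [  -0.25    -0.20     0.95]
Cofactors of I−A, C_ij = (−1)^(i+j)·(minor ij) (rows/columns in the sector order above):
  C_11 = (0.85)(0.95) − (-0.05)(-0.20) = 0.7975
  C_12 = −[(-0.35)(0.95) − (-0.05)(-0.25)] = 0.3450
  C_13 = (-0.35)(-0.20) − (0.85)(-0.25) = 0.2825
  C_21 = −[(0.00)(0.95) − (-0.35)(-0.20)] = 0.0700
  C_22 = (0.70)(0.95) − (-0.35)(-0.25) = 0.5775
  C_23 = −[(0.70)(-0.20) − (0.00)(-0.25)] = 0.1400
  C_31 = (0.00)(-0.05) − (-0.35)(0.85) = 0.2975
  C_32 = −[(0.70)(-0.05) − (-0.35)(-0.35)] = 0.1575
  C_33 = (0.70)(0.85) − (0.00)(-0.35) = 0.5950
det(I−A) = Σ_j (I−A)_1j·C_1j = (0.70)(0.7975) + (0.00)(0.3450) + (-0.35)(0.2825) = 0.459375
adj(I−A) = Cᵀ =
  [ 0.7975   0.0700   0.2975]
  [ 0.3450   0.5775   0.1575]
  [ 0.2825   0.1400   0.5950]
(I − A)⁻¹ = adj(I−A) / det(I−A) ≈
  [   1.7361     0.1524     0.6476]
  [   0.7510     1.2571     0.3429]
  [   0.6150     0.3048     1.2952]
First solve x = (I − A)⁻¹ d = adj(I−A)·d / det(I−A); in particular x_1 = (0.7975·675 + 0.0700·825 + 0.2975·1150) / 0.459375 = 938.1875 / 0.459375 ≈ 2042.3129.
Intermediate flow from 1 to 1: z_11 = a_11 · x_1 = 0.30 × 938.1875 / 0.459375 = 281.45625 / 0.459375 ≈ 612.69.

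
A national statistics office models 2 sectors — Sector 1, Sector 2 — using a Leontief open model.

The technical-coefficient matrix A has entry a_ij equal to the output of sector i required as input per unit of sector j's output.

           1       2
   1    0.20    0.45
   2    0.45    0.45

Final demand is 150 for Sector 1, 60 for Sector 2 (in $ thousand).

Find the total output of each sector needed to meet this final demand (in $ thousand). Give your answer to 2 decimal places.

I − A =
  [   0.80    -0.45]
  [  -0.45     0.55]
det(I−A) = (0.80)(0.55) − (-0.45)(-0.45) = 0.2375
adj(I−A) = [[0.55, 0.45], [0.45, 0.80]]
(I − A)⁻¹ = adj(I−A) / det(I−A) ≈
  [   2.3158     1.8947]
  [   1.8947     3.3684]
x = (I − A)⁻¹ d = adj(I−A)·d / det(I−A), with det(I−A) = 0.2375:
  x_1 = (0.55·150 + 0.45·60) / 0.2375 = 109.50 / 0.2375 ≈ 461.05
  x_2 = (0.45·150 + 0.80·60) / 0.2375 = 115.50 / 0.2375 ≈ 486.32

x_1 = 461.05, x_2 = 486.32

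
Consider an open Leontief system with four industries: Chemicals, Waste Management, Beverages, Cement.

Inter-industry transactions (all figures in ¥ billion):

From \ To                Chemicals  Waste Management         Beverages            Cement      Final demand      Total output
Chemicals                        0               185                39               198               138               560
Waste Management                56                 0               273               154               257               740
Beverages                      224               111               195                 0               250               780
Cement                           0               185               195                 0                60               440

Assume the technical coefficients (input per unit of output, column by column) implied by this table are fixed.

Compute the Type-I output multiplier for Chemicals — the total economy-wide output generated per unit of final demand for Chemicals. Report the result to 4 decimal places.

Technical coefficients a_ij = z_ij / X_j:
  a_11 = 0/560 = 0.00, a_21 = 56/560 = 0.10, a_31 = 224/560 = 0.40, a_41 = 0/560 = 0.00
  a_12 = 185/740 = 0.25, a_22 = 0/740 = 0.00, a_32 = 111/740 = 0.15, a_42 = 185/740 = 0.25
  a_13 = 39/780 = 0.05, a_23 = 273/780 = 0.35, a_33 = 195/780 = 0.25, a_43 = 195/780 = 0.25
  a_14 = 198/440 = 0.45, a_24 = 154/440 = 0.35, a_34 = 0/440 = 0.00, a_44 = 0/440 = 0.00
I − A =
  [   1.00    -0.25    -0.05    -0.45]
  [  -0.10     1.00    -0.35    -0.35]
  [  -0.40    -0.15     0.75     0.00]
  [   0.00    -0.25    -0.25     1.00]
Compute the cofactors C_ij = (−1)^(i+j)·(3×3 minor ij) of I−A; the adjugate is their transpose:
adj(I−A) = Cᵀ =
  [ 0.618750   0.296250   0.306875   0.382125]
  [ 0.250000   0.685000   0.453750   0.352250]
  [ 0.380000   0.295000   0.876250   0.274250]
  [ 0.157500   0.245000   0.332500   0.623000]
det(I−A) = Σ_j (I−A)_1j·C_1j = (1.00)(0.618750) + (-0.25)(0.250000) + (-0.05)(0.380000) + (-0.45)(0.157500) = 0.466375
(I − A)⁻¹ = adj(I−A) / det(I−A) ≈
  [   1.32672     0.63522     0.65800     0.81935]
  [   0.53605     1.46878     0.97293     0.75529]
  [   0.81479     0.63254     1.87885     0.58805]
  [   0.33771     0.52533     0.71295     1.33583]
The output multiplier for sector j is the column-j sum of the Leontief inverse (I − A)⁻¹ = adj(I−A) / det(I−A).
Column 1 of adj(I−A): (0.618750, 0.250000, 0.380000, 0.157500); det(I−A) = 0.466375.
m_1 = (0.618750 + 0.250000 + 0.380000 + 0.157500) / 0.466375 = 1.40625 / 0.466375 ≈ 3.0153.

m_1 = 3.0153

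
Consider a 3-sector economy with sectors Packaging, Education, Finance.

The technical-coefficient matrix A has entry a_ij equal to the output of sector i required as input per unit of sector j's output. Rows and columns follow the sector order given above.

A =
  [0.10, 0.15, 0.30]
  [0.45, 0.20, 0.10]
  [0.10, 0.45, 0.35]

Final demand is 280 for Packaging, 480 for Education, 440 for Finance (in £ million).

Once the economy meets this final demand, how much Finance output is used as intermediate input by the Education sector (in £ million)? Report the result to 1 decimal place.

I − A =
  [   0.90    -0.15    -0.30]
  [  -0.45     0.80    -0.10]
  [  -0.10    -0.45     0.65]
Cofactors of I−A, C_ij = (−1)^(i+j)·(minor ij) (rows/columns in the sector order above):
  C_11 = (0.80)(0.65) − (-0.10)(-0.45) = 0.4750
  C_12 = −[(-0.45)(0.65) − (-0.10)(-0.10)] = 0.3025
  C_13 = (-0.45)(-0.45) − (0.80)(-0.10) = 0.2825
  C_21 = −[(-0.15)(0.65) − (-0.30)(-0.45)] = 0.2325
  C_22 = (0.90)(0.65) − (-0.30)(-0.10) = 0.5550
  C_23 = −[(0.90)(-0.45) − (-0.15)(-0.10)] = 0.4200
  C_31 = (-0.15)(-0.10) − (-0.30)(0.80) = 0.2550
  C_32 = −[(0.90)(-0.10) − (-0.30)(-0.45)] = 0.2250
  C_33 = (0.90)(0.80) − (-0.15)(-0.45) = 0.6525
det(I−A) = Σ_j (I−A)_1j·C_1j = (0.90)(0.4750) + (-0.15)(0.3025) + (-0.30)(0.2825) = 0.297375
adj(I−A) = Cᵀ =
  [ 0.4750   0.2325   0.2550]
  [ 0.3025   0.5550   0.2250]
  [ 0.2825   0.4200   0.6525]
(I − A)⁻¹ = adj(I−A) / det(I−A) ≈
  [   1.5973     0.7818     0.8575]
  [   1.0172     1.8663     0.7566]
  [   0.9500     1.4124     2.1942]
First solve x = (I − A)⁻¹ d = adj(I−A)·d / det(I−A); in particular x_2 = (0.3025·280 + 0.5550·480 + 0.2250·440) / 0.297375 = 450.10 / 0.297375 ≈ 1513.577.
Intermediate flow from 3 to 2: z_32 = a_32 · x_2 = 0.45 × 450.10 / 0.297375 = 202.545 / 0.297375 ≈ 681.1.

z_32 = 681.1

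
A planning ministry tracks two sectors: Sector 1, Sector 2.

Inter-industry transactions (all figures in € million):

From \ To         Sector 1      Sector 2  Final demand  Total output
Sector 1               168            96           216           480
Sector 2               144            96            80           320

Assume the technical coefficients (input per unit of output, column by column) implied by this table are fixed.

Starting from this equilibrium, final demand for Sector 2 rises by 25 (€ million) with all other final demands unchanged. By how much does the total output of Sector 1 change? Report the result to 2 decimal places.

Δx_1 = 20.55

Technical coefficients a_ij = z_ij / X_j:
  a_11 = 168/480 = 0.35, a_21 = 144/480 = 0.30
  a_12 = 96/320 = 0.30, a_22 = 96/320 = 0.30
I − A =
  [   0.65    -0.30]
  [  -0.30     0.70]
det(I−A) = (0.65)(0.70) − (-0.30)(-0.30) = 0.3650
adj(I−A) = [[0.70, 0.30], [0.30, 0.65]]
(I − A)⁻¹ = adj(I−A) / det(I−A) ≈
  [   1.9178     0.8219]
  [   0.8219     1.7808]
Δx = (I − A)⁻¹ Δd with Δd having +25 in the Sector 2 component and 0 elsewhere.
So Δx_1 = L_12 · (+25), where L_12 = adj(I−A)_12 / det(I−A) = 0.30 / 0.3650.
Δx_1 = 0.30 × (+25) / 0.3650 = 7.50 / 0.3650 ≈ 20.55.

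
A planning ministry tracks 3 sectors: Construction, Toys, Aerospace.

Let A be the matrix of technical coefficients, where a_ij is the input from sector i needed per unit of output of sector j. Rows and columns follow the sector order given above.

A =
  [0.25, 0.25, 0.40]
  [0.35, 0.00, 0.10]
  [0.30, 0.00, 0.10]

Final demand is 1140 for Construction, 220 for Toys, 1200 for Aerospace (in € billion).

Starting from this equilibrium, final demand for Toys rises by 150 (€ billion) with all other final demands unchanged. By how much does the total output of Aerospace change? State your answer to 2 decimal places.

Δx_A = 24.00

I − A =
  [   0.75    -0.25    -0.40]
  [  -0.35     1.00    -0.10]
  [  -0.30     0.00     0.90]
Cofactors of I−A, C_ij = (−1)^(i+j)·(minor ij) (rows/columns in the sector order above):
  C_11 = (1.00)(0.90) − (-0.10)(0.00) = 0.9000
  C_12 = −[(-0.35)(0.90) − (-0.10)(-0.30)] = 0.3450
  C_13 = (-0.35)(0.00) − (1.00)(-0.30) = 0.3000
  C_21 = −[(-0.25)(0.90) − (-0.40)(0.00)] = 0.2250
  C_22 = (0.75)(0.90) − (-0.40)(-0.30) = 0.5550
  C_23 = −[(0.75)(0.00) − (-0.25)(-0.30)] = 0.0750
  C_31 = (-0.25)(-0.10) − (-0.40)(1.00) = 0.4250
  C_32 = −[(0.75)(-0.10) − (-0.40)(-0.35)] = 0.2150
  C_33 = (0.75)(1.00) − (-0.25)(-0.35) = 0.6625
det(I−A) = Σ_j (I−A)_1j·C_1j = (0.75)(0.9000) + (-0.25)(0.3450) + (-0.40)(0.3000) = 0.46875
adj(I−A) = Cᵀ =
  [ 0.9000   0.2250   0.4250]
  [ 0.3450   0.5550   0.2150]
  [ 0.3000   0.0750   0.6625]
(I − A)⁻¹ = adj(I−A) / det(I−A) ≈
  [   1.9200     0.4800     0.9067]
  [   0.7360     1.1840     0.4587]
  [   0.6400     0.1600     1.4133]
Δx = (I − A)⁻¹ Δd with Δd having +150 in the Toys component and 0 elsewhere.
So Δx_A = L_AT · (+150), where L_AT = adj(I−A)_AT / det(I−A) = 0.0750 / 0.46875.
Δx_A = 0.0750 × (+150) / 0.46875 = 11.25 / 0.46875 = 24.00.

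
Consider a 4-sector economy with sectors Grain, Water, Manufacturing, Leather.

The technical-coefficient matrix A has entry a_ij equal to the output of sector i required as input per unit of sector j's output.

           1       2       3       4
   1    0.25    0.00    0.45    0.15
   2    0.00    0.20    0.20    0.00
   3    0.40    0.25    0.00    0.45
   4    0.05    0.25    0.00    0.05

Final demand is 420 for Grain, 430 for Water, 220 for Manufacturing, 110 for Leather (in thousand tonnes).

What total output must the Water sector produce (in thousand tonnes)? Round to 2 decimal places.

x_2 = 821.05

I − A =
  [   0.75     0.00    -0.45    -0.15]
  [   0.00     0.80    -0.20     0.00]
  [  -0.40    -0.25     1.00    -0.45]
  [  -0.05    -0.25     0.00     0.95]
Compute the cofactors C_ij = (−1)^(i+j)·(3×3 minor ij) of I−A; the adjugate is their transpose:
adj(I−A) = Cᵀ =
  [ 0.690000   0.195000   0.349500   0.274500]
  [ 0.080500   0.523875   0.141000   0.079500]
  [ 0.322000   0.275625   0.564000   0.318000]
  [ 0.057500   0.148125   0.055500   0.418500]
det(I−A) = Σ_j (I−A)_1j·C_1j = (0.75)(0.690000) + (0.00)(0.080500) + (-0.45)(0.322000) + (-0.15)(0.057500) = 0.363975
(I − A)⁻¹ = adj(I−A) / det(I−A) ≈
  [   1.8957     0.5358     0.9602     0.7542]
  [   0.2212     1.4393     0.3874     0.2184]
  [   0.8847     0.7573     1.5496     0.8737]
  [   0.1580     0.4070     0.1525     1.1498]
x = (I − A)⁻¹ d = adj(I−A)·d / det(I−A), with det(I−A) = 0.363975:
  x_1 = (0.690000·420 + 0.195000·430 + 0.349500·220 + 0.274500·110) / 0.363975 = 480.735 / 0.363975 ≈ 1320.79
  x_2 = (0.080500·420 + 0.523875·430 + 0.141000·220 + 0.079500·110) / 0.363975 = 298.84125 / 0.363975 ≈ 821.05
  x_3 = (0.322000·420 + 0.275625·430 + 0.564000·220 + 0.318000·110) / 0.363975 = 412.81875 / 0.363975 ≈ 1134.20
  x_4 = (0.057500·420 + 0.148125·430 + 0.055500·220 + 0.418500·110) / 0.363975 = 146.08875 / 0.363975 ≈ 401.37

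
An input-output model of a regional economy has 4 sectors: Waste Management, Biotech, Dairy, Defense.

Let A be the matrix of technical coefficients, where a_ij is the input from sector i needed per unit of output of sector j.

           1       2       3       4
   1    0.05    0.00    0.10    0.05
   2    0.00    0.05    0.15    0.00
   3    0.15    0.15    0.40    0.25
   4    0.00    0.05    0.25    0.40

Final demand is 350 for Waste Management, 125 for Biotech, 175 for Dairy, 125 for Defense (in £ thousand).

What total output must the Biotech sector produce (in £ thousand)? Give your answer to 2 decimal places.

I − A =
  [   0.95     0.00    -0.10    -0.05]
  [   0.00     0.95    -0.15     0.00]
  [  -0.15    -0.15     0.60    -0.25]
  [   0.00    -0.05    -0.25     0.60]
Compute the cofactors C_ij = (−1)^(i+j)·(3×3 minor ij) of I−A; the adjugate is their transpose:
adj(I−A) = Cᵀ =
  [ 0.267250   0.013625   0.069250   0.051125]
  [ 0.013500   0.271750   0.085500   0.036750]
  [ 0.085500   0.097750   0.541500   0.232750]
  [ 0.036750   0.063375   0.232750   0.505875]
det(I−A) = Σ_j (I−A)_1j·C_1j = (0.95)(0.267250) + (0.00)(0.013500) + (-0.10)(0.085500) + (-0.05)(0.036750) = 0.2435
(I − A)⁻¹ = adj(I−A) / det(I−A) ≈
  [   1.0975     0.0560     0.2844     0.2100]
  [   0.0554     1.1160     0.3511     0.1509]
  [   0.3511     0.4014     2.2238     0.9559]
  [   0.1509     0.2603     0.9559     2.0775]
x = (I − A)⁻¹ d = adj(I−A)·d / det(I−A), with det(I−A) = 0.2435:
  x_1 = (0.267250·350 + 0.013625·125 + 0.069250·175 + 0.051125·125) / 0.2435 = 113.75 / 0.2435 ≈ 467.15
  x_2 = (0.013500·350 + 0.271750·125 + 0.085500·175 + 0.036750·125) / 0.2435 = 58.25 / 0.2435 ≈ 239.22
  x_3 = (0.085500·350 + 0.097750·125 + 0.541500·175 + 0.232750·125) / 0.2435 = 166.00 / 0.2435 ≈ 681.72
  x_4 = (0.036750·350 + 0.063375·125 + 0.232750·175 + 0.505875·125) / 0.2435 = 124.75 / 0.2435 ≈ 512.32

x_2 = 239.22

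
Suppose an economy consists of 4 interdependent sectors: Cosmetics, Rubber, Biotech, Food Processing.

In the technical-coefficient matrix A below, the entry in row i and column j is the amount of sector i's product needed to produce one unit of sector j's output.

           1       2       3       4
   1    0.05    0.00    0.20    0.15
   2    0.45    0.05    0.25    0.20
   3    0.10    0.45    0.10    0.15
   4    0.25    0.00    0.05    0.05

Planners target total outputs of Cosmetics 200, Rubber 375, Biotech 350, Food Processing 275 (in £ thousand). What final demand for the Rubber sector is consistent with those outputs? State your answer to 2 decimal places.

I − A =
  [   0.95     0.00    -0.20    -0.15]
  [  -0.45     0.95    -0.25    -0.20]
  [  -0.10    -0.45     0.90    -0.15]
  [  -0.25     0.00    -0.05     0.95]
d = (I − A) x:
  d_1 = (+0.95)·200 + (+0.00)·375 + (-0.20)·350 + (-0.15)·275 = 78.75
  d_2 = (-0.45)·200 + (+0.95)·375 + (-0.25)·350 + (-0.20)·275 = 123.75
  d_3 = (-0.10)·200 + (-0.45)·375 + (+0.90)·350 + (-0.15)·275 = 85.00
  d_4 = (-0.25)·200 + (+0.00)·375 + (-0.05)·350 + (+0.95)·275 = 193.75

d_2 = 123.75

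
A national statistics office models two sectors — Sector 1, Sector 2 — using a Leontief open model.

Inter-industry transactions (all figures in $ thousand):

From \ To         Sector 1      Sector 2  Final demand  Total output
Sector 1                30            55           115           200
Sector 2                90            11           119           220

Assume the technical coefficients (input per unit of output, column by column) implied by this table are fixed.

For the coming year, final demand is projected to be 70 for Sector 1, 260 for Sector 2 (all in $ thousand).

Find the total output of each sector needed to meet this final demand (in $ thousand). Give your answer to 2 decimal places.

x_1 = 189.21, x_2 = 363.31

Technical coefficients a_ij = z_ij / X_j:
  a_11 = 30/200 = 0.15, a_21 = 90/200 = 0.45
  a_12 = 55/220 = 0.25, a_22 = 11/220 = 0.05
I − A =
  [   0.85    -0.25]
  [  -0.45     0.95]
det(I−A) = (0.85)(0.95) − (-0.25)(-0.45) = 0.6950
adj(I−A) = [[0.95, 0.25], [0.45, 0.85]]
(I − A)⁻¹ = adj(I−A) / det(I−A) ≈
  [   1.3669     0.3597]
  [   0.6475     1.2230]
x = (I − A)⁻¹ d = adj(I−A)·d / det(I−A), with det(I−A) = 0.6950:
  x_1 = (0.95·70 + 0.25·260) / 0.6950 = 131.50 / 0.6950 ≈ 189.21
  x_2 = (0.45·70 + 0.85·260) / 0.6950 = 252.50 / 0.6950 ≈ 363.31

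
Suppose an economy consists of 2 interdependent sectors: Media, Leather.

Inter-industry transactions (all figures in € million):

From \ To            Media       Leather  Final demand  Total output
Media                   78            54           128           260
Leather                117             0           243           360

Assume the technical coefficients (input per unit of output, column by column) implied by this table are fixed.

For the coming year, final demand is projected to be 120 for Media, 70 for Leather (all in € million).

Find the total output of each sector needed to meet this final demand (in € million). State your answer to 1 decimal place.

Technical coefficients a_ij = z_ij / X_j:
  a_11 = 78/260 = 0.30, a_21 = 117/260 = 0.45
  a_12 = 54/360 = 0.15, a_22 = 0/360 = 0.00
I − A =
  [   0.70    -0.15]
  [  -0.45     1.00]
det(I−A) = (0.70)(1.00) − (-0.15)(-0.45) = 0.6325
adj(I−A) = [[1.00, 0.15], [0.45, 0.70]]
(I − A)⁻¹ = adj(I−A) / det(I−A) ≈
  [   1.5810     0.2372]
  [   0.7115     1.1067]
x = (I − A)⁻¹ d = adj(I−A)·d / det(I−A), with det(I−A) = 0.6325:
  x_1 = (1.00·120 + 0.15·70) / 0.6325 = 130.50 / 0.6325 ≈ 206.3
  x_2 = (0.45·120 + 0.70·70) / 0.6325 = 103.00 / 0.6325 ≈ 162.8

x_1 = 206.3, x_2 = 162.8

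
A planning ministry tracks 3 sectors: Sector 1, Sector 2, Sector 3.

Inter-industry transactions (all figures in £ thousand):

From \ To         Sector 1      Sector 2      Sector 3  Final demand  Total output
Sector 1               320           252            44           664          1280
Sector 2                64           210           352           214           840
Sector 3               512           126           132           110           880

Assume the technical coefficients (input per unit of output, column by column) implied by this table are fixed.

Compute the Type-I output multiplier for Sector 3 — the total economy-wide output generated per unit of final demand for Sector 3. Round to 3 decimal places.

Technical coefficients a_ij = z_ij / X_j:
  a_11 = 320/1280 = 0.25, a_21 = 64/1280 = 0.05, a_31 = 512/1280 = 0.40
  a_12 = 252/840 = 0.30, a_22 = 210/840 = 0.25, a_32 = 126/840 = 0.15
  a_13 = 44/880 = 0.05, a_23 = 352/880 = 0.40, a_33 = 132/880 = 0.15
I − A =
  [   0.75    -0.30    -0.05]
  [  -0.05     0.75    -0.40]
  [  -0.40    -0.15     0.85]
Cofactors of I−A, C_ij = (−1)^(i+j)·(minor ij) (rows/columns in the sector order above):
  C_11 = (0.75)(0.85) − (-0.40)(-0.15) = 0.5775
  C_12 = −[(-0.05)(0.85) − (-0.40)(-0.40)] = 0.2025
  C_13 = (-0.05)(-0.15) − (0.75)(-0.40) = 0.3075
  C_21 = −[(-0.30)(0.85) − (-0.05)(-0.15)] = 0.2625
  C_22 = (0.75)(0.85) − (-0.05)(-0.40) = 0.6175
  C_23 = −[(0.75)(-0.15) − (-0.30)(-0.40)] = 0.2325
  C_31 = (-0.30)(-0.40) − (-0.05)(0.75) = 0.1575
  C_32 = −[(0.75)(-0.40) − (-0.05)(-0.05)] = 0.3025
  C_33 = (0.75)(0.75) − (-0.30)(-0.05) = 0.5475
det(I−A) = Σ_j (I−A)_1j·C_1j = (0.75)(0.5775) + (-0.30)(0.2025) + (-0.05)(0.3075) = 0.3570
adj(I−A) = Cᵀ =
  [ 0.5775   0.2625   0.1575]
  [ 0.2025   0.6175   0.3025]
  [ 0.3075   0.2325   0.5475]
(I − A)⁻¹ = adj(I−A) / det(I−A) ≈
  [   1.6176     0.7353     0.4412]
  [   0.5672     1.7297     0.8473]
  [   0.8613     0.6513     1.5336]
The output multiplier for sector j is the column-j sum of the Leontief inverse (I − A)⁻¹ = adj(I−A) / det(I−A).
Column 3 of adj(I−A): (0.1575, 0.3025, 0.5475); det(I−A) = 0.3570.
m_3 = (0.1575 + 0.3025 + 0.5475) / 0.3570 = 1.0075 / 0.3570 ≈ 2.822.

m_3 = 2.822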